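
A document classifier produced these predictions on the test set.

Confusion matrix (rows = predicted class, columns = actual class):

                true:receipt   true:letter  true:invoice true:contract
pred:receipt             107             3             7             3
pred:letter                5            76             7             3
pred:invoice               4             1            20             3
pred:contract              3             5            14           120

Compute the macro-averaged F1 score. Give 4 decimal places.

Per-class F1 score (2·TP/(2·TP+FP+FN)):
  receipt: TP=107, FP=3+7+3=13, FN=5+4+3=12 → 214/239 = 0.89540
  letter: TP=76, FP=5+7+3=15, FN=3+1+5=9 → 152/176 = 0.86364
  invoice: TP=20, FP=4+1+3=8, FN=7+7+14=28 → 40/76 = 0.52632
  contract: TP=120, FP=3+5+14=22, FN=3+3+3=9 → 240/271 = 0.88561
Macro-F1 score = mean = (0.89540 + 0.86364 + 0.52632 + 0.88561) / 4 = 0.7927

0.7927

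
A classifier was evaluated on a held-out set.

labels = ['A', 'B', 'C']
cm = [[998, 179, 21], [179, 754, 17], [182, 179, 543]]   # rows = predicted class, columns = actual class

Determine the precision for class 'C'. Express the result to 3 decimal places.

One-vs-rest for 'C': TP = diagonal; FP = other classes predicted 'C'; FN = 'C' predicted as other.
precision = TP/(TP+FP).
C: TP=543, FP=182+179=361 → 543/904 = 0.6007

0.601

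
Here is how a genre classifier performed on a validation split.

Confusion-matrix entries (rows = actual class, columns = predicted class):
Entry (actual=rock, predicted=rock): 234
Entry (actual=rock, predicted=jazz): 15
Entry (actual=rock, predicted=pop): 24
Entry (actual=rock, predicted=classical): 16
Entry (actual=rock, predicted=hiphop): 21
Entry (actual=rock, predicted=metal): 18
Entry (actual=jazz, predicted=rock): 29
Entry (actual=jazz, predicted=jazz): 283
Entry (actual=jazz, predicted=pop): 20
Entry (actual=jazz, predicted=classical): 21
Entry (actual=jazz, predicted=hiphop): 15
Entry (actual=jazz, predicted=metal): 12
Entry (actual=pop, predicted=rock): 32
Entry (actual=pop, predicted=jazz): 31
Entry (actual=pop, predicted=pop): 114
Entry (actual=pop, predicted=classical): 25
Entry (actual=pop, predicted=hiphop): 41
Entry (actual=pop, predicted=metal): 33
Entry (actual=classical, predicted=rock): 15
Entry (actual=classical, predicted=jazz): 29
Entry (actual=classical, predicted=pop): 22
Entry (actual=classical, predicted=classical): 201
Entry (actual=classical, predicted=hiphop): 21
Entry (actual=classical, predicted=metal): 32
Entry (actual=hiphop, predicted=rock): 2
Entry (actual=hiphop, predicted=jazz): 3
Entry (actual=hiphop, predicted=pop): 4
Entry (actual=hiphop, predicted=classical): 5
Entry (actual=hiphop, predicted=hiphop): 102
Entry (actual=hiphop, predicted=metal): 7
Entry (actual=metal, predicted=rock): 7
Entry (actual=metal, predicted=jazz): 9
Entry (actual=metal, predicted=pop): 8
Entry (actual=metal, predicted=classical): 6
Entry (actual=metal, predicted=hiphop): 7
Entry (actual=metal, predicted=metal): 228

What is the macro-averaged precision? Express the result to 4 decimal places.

Per-class precision (TP/(TP+FP)):
  rock: TP=234, FP=29+32+15+2+7=85 → 234/319 = 0.73354
  jazz: TP=283, FP=15+31+29+3+9=87 → 283/370 = 0.76486
  pop: TP=114, FP=24+20+22+4+8=78 → 114/192 = 0.59375
  classical: TP=201, FP=16+21+25+5+6=73 → 201/274 = 0.73358
  hiphop: TP=102, FP=21+15+41+21+7=105 → 102/207 = 0.49275
  metal: TP=228, FP=18+12+33+32+7=102 → 228/330 = 0.69091
Macro-precision = mean = (0.73354 + 0.76486 + 0.59375 + 0.73358 + 0.49275 + 0.69091) / 6 = 0.6682

0.6682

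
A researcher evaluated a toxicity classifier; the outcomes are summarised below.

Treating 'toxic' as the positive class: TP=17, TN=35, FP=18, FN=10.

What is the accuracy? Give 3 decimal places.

0.650

Accuracy = (TP+TN)/N = (17+35)/80 = 0.650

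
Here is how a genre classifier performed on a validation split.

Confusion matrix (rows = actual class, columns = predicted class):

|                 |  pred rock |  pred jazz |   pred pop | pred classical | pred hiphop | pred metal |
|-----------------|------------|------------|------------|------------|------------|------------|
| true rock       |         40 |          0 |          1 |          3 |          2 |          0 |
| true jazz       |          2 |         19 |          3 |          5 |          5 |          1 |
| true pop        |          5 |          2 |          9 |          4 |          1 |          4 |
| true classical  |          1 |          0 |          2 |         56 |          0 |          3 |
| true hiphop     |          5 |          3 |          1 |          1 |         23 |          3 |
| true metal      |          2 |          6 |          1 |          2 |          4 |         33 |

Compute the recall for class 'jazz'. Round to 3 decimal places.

recall = TP/(TP+FN).
jazz: TP=19, FN=2+3+5+5+1=16 → 19/35 = 0.5429

0.543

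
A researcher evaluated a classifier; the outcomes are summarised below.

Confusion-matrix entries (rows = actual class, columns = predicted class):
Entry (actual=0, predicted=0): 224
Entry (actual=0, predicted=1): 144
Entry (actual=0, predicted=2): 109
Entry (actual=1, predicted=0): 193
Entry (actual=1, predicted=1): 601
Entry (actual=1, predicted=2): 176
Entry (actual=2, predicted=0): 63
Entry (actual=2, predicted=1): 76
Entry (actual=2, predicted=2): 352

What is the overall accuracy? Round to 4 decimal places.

Accuracy = trace / total = (224+601+352=1177) / 1938 = 1177/1938 = 0.6073

0.6073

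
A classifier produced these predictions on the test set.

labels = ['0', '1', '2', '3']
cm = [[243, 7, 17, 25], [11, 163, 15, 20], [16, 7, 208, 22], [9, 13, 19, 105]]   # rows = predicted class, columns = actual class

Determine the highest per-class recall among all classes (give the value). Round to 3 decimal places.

0.871

Per-class recall (TP/(TP+FN)):
  0: TP=243, FN=11+16+9=36 → 243/279 = 0.8710
  1: TP=163, FN=7+7+13=27 → 163/190 = 0.8579
  2: TP=208, FN=17+15+19=51 → 208/259 = 0.8031
  3: TP=105, FN=25+20+22=67 → 105/172 = 0.6105
Highest is class '0' with recall = 0.871.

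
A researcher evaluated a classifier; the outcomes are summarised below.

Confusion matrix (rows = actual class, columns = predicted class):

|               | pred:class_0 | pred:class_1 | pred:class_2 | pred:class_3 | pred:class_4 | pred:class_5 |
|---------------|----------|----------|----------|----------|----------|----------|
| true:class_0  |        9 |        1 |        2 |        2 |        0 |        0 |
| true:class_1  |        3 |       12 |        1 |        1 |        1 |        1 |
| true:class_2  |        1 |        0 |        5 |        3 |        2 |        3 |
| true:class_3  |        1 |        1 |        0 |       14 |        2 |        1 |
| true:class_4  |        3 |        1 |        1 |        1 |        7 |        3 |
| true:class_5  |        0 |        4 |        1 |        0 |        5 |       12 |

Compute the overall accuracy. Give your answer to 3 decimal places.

0.567

Accuracy = trace / total = (9+12+5+14+7+12=59) / 104 = 59/104 = 0.567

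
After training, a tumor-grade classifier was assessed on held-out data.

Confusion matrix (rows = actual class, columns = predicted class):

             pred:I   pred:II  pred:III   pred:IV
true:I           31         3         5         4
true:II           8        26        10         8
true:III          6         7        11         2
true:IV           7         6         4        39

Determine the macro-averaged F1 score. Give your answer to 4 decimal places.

0.5786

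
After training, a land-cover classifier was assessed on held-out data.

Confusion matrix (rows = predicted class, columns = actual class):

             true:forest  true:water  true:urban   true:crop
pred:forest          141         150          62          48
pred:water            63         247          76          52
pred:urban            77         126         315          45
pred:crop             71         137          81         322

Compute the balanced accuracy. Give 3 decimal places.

Balanced accuracy = mean of per-class recall.
  forest: recall = 141/352 = 0.4006
  water: recall = 247/660 = 0.3742
  urban: recall = 315/534 = 0.5899
  crop: recall = 322/467 = 0.6895
Mean = (0.4006 + 0.3742 + 0.5899 + 0.6895) / 4 = 0.514

0.514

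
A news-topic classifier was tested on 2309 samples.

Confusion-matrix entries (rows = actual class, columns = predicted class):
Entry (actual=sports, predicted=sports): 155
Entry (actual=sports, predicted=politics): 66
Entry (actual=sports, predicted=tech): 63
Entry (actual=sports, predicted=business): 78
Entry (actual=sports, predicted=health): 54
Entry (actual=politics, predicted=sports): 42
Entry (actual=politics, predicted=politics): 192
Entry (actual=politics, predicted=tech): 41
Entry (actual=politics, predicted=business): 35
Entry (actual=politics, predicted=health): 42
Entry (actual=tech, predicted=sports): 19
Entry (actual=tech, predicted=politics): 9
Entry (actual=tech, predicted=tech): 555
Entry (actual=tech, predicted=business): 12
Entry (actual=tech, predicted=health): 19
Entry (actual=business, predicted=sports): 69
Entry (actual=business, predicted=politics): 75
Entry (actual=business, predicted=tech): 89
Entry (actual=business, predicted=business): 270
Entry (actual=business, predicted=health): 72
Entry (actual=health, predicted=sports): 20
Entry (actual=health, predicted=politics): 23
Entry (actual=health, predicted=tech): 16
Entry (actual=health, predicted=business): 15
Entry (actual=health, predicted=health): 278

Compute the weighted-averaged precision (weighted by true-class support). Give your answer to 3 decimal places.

Per-class precision (TP/(TP+FP)):
  sports: TP=155, FP=42+19+69+20=150 → 155/305 = 0.5082
  politics: TP=192, FP=66+9+75+23=173 → 192/365 = 0.5260
  tech: TP=555, FP=63+41+89+16=209 → 555/764 = 0.7264
  business: TP=270, FP=78+35+12+15=140 → 270/410 = 0.6585
  health: TP=278, FP=54+42+19+72=187 → 278/465 = 0.5978
Weighted-precision = Σ (supportᵢ/N)·precisionᵢ with N=2309: (416/2309)·0.5082 + (352/2309)·0.5260 + (614/2309)·0.7264 + (575/2309)·0.6585 + (352/2309)·0.5978 = 0.620

0.620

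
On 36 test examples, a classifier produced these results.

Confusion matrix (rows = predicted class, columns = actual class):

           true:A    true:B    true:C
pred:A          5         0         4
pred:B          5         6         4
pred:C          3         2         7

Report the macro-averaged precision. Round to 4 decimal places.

0.5130

Per-class precision (TP/(TP+FP)):
  A: TP=5, FP=0+4=4 → 5/9 = 0.55556
  B: TP=6, FP=5+4=9 → 6/15 = 0.40000
  C: TP=7, FP=3+2=5 → 7/12 = 0.58333
Macro-precision = mean = (0.55556 + 0.40000 + 0.58333) / 3 = 0.5130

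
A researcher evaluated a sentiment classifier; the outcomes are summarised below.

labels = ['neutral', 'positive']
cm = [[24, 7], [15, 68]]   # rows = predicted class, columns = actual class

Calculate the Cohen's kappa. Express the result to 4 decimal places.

Observed agreement pₒ = trace/N = 92/114 = 0.80702
Expected agreement pₑ = Σ (rowᵢ·colᵢ)/N² = (39·31 + 75·83)/114² = 0.57202
κ = (pₒ − pₑ)/(1 − pₑ) = (0.80702 − 0.57202)/(1 − 0.57202) = 0.5491

0.5491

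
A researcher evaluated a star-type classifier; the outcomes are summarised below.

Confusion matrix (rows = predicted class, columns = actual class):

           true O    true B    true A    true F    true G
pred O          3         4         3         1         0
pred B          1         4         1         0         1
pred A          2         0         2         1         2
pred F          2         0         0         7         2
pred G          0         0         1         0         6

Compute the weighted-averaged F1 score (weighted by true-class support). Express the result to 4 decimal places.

Per-class F1 score (2·TP/(2·TP+FP+FN)):
  O: TP=3, FP=4+3+1+0=8, FN=1+2+2+0=5 → 6/19 = 0.31579
  B: TP=4, FP=1+1+0+1=3, FN=4+0+0+0=4 → 8/15 = 0.53333
  A: TP=2, FP=2+0+1+2=5, FN=3+1+0+1=5 → 4/14 = 0.28571
  F: TP=7, FP=2+0+0+2=4, FN=1+0+1+0=2 → 14/20 = 0.70000
  G: TP=6, FP=0+0+1+0=1, FN=0+1+2+2=5 → 12/18 = 0.66667
Weighted-F1 score = Σ (supportᵢ/N)·F1 scoreᵢ with N=43: (8/43)·0.31579 + (8/43)·0.53333 + (7/43)·0.28571 + (9/43)·0.70000 + (11/43)·0.66667 = 0.5215

0.5215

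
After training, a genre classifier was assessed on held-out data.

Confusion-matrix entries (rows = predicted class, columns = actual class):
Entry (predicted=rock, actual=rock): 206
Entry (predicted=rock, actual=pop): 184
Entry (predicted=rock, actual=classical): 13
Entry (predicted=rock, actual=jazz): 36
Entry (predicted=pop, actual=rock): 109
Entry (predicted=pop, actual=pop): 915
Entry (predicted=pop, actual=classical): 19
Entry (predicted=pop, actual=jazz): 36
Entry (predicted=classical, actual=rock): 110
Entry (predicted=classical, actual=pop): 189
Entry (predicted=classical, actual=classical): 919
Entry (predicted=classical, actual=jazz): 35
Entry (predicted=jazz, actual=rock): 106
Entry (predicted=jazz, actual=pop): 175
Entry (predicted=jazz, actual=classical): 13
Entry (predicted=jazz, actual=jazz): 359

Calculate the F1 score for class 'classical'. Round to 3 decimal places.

0.829

Treat 'classical' as positive and all other classes as negative.
F1 score = 2·TP/(2·TP+FP+FN).
classical: TP=919, FP=110+189+35=334, FN=13+19+13=45 → 1838/2217 = 0.8290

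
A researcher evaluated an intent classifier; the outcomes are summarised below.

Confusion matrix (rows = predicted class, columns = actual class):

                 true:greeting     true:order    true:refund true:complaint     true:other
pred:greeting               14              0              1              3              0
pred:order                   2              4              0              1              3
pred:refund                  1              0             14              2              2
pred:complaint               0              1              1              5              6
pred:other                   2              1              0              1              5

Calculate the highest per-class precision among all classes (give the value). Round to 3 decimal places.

0.778

Per-class precision (TP/(TP+FP)):
  greeting: TP=14, FP=0+1+3+0=4 → 14/18 = 0.7778
  order: TP=4, FP=2+0+1+3=6 → 4/10 = 0.4000
  refund: TP=14, FP=1+0+2+2=5 → 14/19 = 0.7368
  complaint: TP=5, FP=0+1+1+6=8 → 5/13 = 0.3846
  other: TP=5, FP=2+1+0+1=4 → 5/9 = 0.5556
Highest is class 'greeting' with precision = 0.778.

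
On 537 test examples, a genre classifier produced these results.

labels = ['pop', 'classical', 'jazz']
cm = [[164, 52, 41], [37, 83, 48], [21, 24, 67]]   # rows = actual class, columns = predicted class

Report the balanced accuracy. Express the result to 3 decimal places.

Balanced accuracy = mean of per-class recall.
  pop: recall = 164/257 = 0.6381
  classical: recall = 83/168 = 0.4940
  jazz: recall = 67/112 = 0.5982
Mean = (0.6381 + 0.4940 + 0.5982) / 3 = 0.577

0.577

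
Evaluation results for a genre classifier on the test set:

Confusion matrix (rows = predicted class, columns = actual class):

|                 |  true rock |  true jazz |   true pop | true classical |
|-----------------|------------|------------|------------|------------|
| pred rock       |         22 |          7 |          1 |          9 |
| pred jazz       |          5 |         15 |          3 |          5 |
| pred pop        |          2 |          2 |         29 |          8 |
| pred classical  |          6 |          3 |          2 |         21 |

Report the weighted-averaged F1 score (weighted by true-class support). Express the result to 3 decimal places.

0.617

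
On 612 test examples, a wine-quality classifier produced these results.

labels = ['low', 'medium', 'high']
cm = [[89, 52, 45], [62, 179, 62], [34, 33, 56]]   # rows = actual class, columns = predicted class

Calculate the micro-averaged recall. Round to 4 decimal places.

Micro-averaging pools counts across classes: ΣTP=324, ΣFP=288, ΣFN=288.
Micro-recall = TP/(TP+FN) on pooled counts = 0.5294 (equals overall accuracy in single-label multiclass).

0.5294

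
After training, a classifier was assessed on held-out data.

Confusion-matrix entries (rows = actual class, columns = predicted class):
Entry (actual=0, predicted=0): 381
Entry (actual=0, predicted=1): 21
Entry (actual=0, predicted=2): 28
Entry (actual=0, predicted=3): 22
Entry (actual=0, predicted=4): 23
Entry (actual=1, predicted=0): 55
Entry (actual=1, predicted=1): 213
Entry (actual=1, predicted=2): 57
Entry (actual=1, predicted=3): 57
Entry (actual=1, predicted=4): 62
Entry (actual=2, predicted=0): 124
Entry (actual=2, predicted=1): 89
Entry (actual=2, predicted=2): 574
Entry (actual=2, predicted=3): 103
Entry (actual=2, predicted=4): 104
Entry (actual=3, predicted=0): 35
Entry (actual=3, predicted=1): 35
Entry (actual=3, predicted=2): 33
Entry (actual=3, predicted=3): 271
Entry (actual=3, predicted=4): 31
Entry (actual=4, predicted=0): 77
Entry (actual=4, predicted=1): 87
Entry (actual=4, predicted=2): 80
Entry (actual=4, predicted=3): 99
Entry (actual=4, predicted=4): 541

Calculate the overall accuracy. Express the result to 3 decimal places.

Accuracy = trace / total = (381+213+574+271+541=1980) / 3202 = 1980/3202 = 0.618

0.618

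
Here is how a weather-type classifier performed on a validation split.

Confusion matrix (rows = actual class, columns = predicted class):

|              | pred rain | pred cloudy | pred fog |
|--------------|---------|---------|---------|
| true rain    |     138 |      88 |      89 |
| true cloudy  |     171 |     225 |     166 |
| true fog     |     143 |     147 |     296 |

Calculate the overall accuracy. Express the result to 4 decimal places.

Accuracy = trace / total = (138+225+296=659) / 1463 = 659/1463 = 0.4504

0.4504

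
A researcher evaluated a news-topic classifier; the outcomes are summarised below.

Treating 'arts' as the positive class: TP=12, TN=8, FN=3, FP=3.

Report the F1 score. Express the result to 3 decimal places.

Precision = TP/(TP+FP) = 12/15 = 0.8000
Recall = TP/(TP+FN) = 12/15 = 0.8000
F1 = 2·TP/(2·TP+FP+FN) = 24/30 = 0.800

0.800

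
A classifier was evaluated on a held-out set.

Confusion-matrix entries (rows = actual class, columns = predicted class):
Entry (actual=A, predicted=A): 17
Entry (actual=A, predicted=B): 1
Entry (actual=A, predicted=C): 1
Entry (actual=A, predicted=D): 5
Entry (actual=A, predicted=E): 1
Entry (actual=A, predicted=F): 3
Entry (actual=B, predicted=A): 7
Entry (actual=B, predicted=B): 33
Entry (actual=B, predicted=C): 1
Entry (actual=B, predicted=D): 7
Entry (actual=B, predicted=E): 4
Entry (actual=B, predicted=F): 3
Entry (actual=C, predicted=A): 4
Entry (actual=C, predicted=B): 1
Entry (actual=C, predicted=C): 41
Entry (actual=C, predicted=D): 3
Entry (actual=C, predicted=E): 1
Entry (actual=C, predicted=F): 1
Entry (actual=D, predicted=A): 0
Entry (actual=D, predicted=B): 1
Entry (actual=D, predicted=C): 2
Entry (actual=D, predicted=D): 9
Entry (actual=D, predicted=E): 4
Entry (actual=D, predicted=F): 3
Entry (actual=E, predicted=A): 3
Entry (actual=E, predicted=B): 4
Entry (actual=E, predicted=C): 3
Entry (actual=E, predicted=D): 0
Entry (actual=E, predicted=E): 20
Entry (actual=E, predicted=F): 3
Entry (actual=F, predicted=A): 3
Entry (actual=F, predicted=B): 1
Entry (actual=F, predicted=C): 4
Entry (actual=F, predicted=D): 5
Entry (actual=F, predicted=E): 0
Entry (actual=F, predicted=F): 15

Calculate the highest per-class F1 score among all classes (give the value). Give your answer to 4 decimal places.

Per-class F1 score (2·TP/(2·TP+FP+FN)):
  A: TP=17, FP=7+4+0+3+3=17, FN=1+1+5+1+3=11 → 34/62 = 0.54839
  B: TP=33, FP=1+1+1+4+1=8, FN=7+1+7+4+3=22 → 66/96 = 0.68750
  C: TP=41, FP=1+1+2+3+4=11, FN=4+1+3+1+1=10 → 82/103 = 0.79612
  D: TP=9, FP=5+7+3+0+5=20, FN=0+1+2+4+3=10 → 18/48 = 0.37500
  E: TP=20, FP=1+4+1+4+0=10, FN=3+4+3+0+3=13 → 40/63 = 0.63492
  F: TP=15, FP=3+3+1+3+3=13, FN=3+1+4+5+0=13 → 30/56 = 0.53571
Highest is class 'C' with F1 score = 0.7961.

0.7961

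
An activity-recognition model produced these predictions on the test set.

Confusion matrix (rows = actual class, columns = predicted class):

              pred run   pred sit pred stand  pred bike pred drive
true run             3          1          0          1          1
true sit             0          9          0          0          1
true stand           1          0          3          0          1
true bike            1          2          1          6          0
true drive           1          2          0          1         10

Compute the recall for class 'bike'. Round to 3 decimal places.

Take TP from the diagonal, FP from the rest of the 'bike' prediction marginal, FN from the rest of the 'bike' actual marginal.
recall = TP/(TP+FN).
bike: TP=6, FN=1+2+1+0=4 → 6/10 = 0.6000

0.600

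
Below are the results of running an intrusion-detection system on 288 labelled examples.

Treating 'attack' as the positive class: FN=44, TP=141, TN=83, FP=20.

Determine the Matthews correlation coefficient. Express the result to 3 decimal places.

0.548

MCC = (TP·TN − FP·FN) / √((TP+FP)(TP+FN)(TN+FP)(TN+FN))
Numerator = 141·83 − 20·44 = 10823
Denominator = √(161·185·103·127) = √389617585 = 19738.7331
MCC = 10823 / 19738.7331 = 0.548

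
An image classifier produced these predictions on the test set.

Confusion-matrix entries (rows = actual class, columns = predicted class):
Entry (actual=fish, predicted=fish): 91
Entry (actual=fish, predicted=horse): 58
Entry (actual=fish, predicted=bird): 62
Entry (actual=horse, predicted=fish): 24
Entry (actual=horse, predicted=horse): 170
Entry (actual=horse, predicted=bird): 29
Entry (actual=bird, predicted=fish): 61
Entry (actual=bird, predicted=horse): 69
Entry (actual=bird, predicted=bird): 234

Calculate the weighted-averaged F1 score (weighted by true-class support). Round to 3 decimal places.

Per-class F1 score (2·TP/(2·TP+FP+FN)):
  fish: TP=91, FP=24+61=85, FN=58+62=120 → 182/387 = 0.4703
  horse: TP=170, FP=58+69=127, FN=24+29=53 → 340/520 = 0.6538
  bird: TP=234, FP=62+29=91, FN=61+69=130 → 468/689 = 0.6792
Weighted-F1 score = Σ (supportᵢ/N)·F1 scoreᵢ with N=798: (211/798)·0.4703 + (223/798)·0.6538 + (364/798)·0.6792 = 0.617

0.617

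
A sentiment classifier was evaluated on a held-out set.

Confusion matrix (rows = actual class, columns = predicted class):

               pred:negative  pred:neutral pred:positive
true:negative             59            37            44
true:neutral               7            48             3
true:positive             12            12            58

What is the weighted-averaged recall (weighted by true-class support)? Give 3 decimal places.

0.589

Per-class recall (TP/(TP+FN)):
  negative: TP=59, FN=37+44=81 → 59/140 = 0.4214
  neutral: TP=48, FN=7+3=10 → 48/58 = 0.8276
  positive: TP=58, FN=12+12=24 → 58/82 = 0.7073
Weighted-recall = Σ (supportᵢ/N)·recallᵢ with N=280: (140/280)·0.4214 + (58/280)·0.8276 + (82/280)·0.7073 = 0.589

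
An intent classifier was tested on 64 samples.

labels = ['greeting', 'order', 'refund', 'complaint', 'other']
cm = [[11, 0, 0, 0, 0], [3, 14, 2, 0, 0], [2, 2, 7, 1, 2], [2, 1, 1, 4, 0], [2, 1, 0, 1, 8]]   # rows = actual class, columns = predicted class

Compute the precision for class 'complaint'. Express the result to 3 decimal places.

One-vs-rest for 'complaint': TP = diagonal; FP = other classes predicted 'complaint'; FN = 'complaint' predicted as other.
precision = TP/(TP+FP).
complaint: TP=4, FP=0+0+1+1=2 → 4/6 = 0.6667

0.667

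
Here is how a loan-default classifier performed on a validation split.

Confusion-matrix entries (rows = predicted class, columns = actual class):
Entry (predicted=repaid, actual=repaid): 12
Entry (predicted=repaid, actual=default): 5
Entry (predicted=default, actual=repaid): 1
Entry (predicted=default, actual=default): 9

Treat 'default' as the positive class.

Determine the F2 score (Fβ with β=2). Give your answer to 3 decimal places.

0.682

Fβ = (1+β²)·TP / ((1+β²)·TP + β²·FN + FP), with β²=4
= 5·9 / (5·9 + 4·5 + 1) = 0.682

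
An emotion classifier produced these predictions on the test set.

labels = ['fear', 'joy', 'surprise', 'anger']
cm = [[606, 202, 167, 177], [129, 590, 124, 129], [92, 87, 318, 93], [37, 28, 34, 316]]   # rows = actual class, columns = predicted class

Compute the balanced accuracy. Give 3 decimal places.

0.608

Balanced accuracy = mean of per-class recall.
  fear: recall = 606/1152 = 0.5260
  joy: recall = 590/972 = 0.6070
  surprise: recall = 318/590 = 0.5390
  anger: recall = 316/415 = 0.7614
Mean = (0.5260 + 0.6070 + 0.5390 + 0.7614) / 4 = 0.608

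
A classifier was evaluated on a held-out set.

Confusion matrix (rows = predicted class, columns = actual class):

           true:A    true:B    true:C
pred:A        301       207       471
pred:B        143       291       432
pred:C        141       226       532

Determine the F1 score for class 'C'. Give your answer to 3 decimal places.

F1 score = 2·TP/(2·TP+FP+FN).
C: TP=532, FP=141+226=367, FN=471+432=903 → 1064/2334 = 0.4559

0.456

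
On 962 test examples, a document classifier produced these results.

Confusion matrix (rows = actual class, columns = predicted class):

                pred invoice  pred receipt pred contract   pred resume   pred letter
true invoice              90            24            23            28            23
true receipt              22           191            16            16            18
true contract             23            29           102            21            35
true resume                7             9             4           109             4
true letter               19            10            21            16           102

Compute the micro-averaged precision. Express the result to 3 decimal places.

Micro-averaging pools counts across classes: ΣTP=594, ΣFP=368, ΣFN=368.
Micro-precision = TP/(TP+FP) on pooled counts = 0.617 (equals overall accuracy in single-label multiclass).

0.617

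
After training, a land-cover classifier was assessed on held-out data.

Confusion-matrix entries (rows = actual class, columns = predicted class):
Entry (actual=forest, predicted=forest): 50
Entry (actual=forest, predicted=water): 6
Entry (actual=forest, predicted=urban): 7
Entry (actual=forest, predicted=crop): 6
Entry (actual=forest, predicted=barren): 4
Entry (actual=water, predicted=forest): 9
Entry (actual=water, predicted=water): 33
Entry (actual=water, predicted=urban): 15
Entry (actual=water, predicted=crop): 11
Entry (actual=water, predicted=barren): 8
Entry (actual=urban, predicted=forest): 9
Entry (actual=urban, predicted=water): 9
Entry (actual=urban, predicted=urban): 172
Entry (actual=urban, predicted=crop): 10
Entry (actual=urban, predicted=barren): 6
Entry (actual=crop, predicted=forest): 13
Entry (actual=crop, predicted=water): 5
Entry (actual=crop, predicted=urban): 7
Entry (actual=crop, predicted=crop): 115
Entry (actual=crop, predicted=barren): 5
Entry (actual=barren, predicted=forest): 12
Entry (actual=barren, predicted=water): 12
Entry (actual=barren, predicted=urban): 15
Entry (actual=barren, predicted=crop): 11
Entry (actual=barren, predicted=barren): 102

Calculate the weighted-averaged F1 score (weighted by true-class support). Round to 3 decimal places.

Per-class F1 score (2·TP/(2·TP+FP+FN)):
  forest: TP=50, FP=9+9+13+12=43, FN=6+7+6+4=23 → 100/166 = 0.6024
  water: TP=33, FP=6+9+5+12=32, FN=9+15+11+8=43 → 66/141 = 0.4681
  urban: TP=172, FP=7+15+7+15=44, FN=9+9+10+6=34 → 344/422 = 0.8152
  crop: TP=115, FP=6+11+10+11=38, FN=13+5+7+5=30 → 230/298 = 0.7718
  barren: TP=102, FP=4+8+6+5=23, FN=12+12+15+11=50 → 204/277 = 0.7365
Weighted-F1 score = Σ (supportᵢ/N)·F1 scoreᵢ with N=652: (73/652)·0.6024 + (76/652)·0.4681 + (206/652)·0.8152 + (145/652)·0.7718 + (152/652)·0.7365 = 0.723

0.723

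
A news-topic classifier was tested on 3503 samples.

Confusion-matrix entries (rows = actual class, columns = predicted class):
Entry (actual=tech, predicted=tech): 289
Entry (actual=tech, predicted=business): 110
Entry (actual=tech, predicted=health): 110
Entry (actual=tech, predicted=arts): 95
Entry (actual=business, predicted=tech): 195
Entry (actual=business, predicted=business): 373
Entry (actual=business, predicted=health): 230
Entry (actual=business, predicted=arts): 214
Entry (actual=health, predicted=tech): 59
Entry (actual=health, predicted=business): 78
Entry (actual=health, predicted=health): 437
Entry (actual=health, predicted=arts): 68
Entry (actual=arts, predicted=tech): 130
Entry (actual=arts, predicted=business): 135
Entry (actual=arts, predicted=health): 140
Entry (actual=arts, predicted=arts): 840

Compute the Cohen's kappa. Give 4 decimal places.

Observed agreement pₒ = trace/N = 1939/3503 = 0.55353
Expected agreement pₑ = Σ (rowᵢ·colᵢ)/N² = (604·673 + 1012·696 + 642·917 + 1245·1217)/3503² = 0.26198
κ = (pₒ − pₑ)/(1 − pₑ) = (0.55353 − 0.26198)/(1 − 0.26198) = 0.3950

0.3950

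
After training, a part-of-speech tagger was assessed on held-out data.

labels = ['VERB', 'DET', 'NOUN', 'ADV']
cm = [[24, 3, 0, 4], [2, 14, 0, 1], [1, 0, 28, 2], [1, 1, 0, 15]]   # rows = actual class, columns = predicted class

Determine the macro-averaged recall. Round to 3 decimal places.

0.846

Per-class recall (TP/(TP+FN)):
  VERB: TP=24, FN=3+0+4=7 → 24/31 = 0.7742
  DET: TP=14, FN=2+0+1=3 → 14/17 = 0.8235
  NOUN: TP=28, FN=1+0+2=3 → 28/31 = 0.9032
  ADV: TP=15, FN=1+1+0=2 → 15/17 = 0.8824
Macro-recall = mean = (0.7742 + 0.8235 + 0.9032 + 0.8824) / 4 = 0.846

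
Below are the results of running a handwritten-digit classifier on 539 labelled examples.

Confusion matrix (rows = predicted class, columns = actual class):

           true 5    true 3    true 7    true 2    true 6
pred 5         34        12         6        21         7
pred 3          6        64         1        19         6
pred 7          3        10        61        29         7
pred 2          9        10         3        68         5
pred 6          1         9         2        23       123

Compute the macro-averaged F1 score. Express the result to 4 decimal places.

Per-class F1 score (2·TP/(2·TP+FP+FN)):
  5: TP=34, FP=12+6+21+7=46, FN=6+3+9+1=19 → 68/133 = 0.51128
  3: TP=64, FP=6+1+19+6=32, FN=12+10+10+9=41 → 128/201 = 0.63682
  7: TP=61, FP=3+10+29+7=49, FN=6+1+3+2=12 → 122/183 = 0.66667
  2: TP=68, FP=9+10+3+5=27, FN=21+19+29+23=92 → 136/255 = 0.53333
  6: TP=123, FP=1+9+2+23=35, FN=7+6+7+5=25 → 246/306 = 0.80392
Macro-F1 score = mean = (0.51128 + 0.63682 + 0.66667 + 0.53333 + 0.80392) / 5 = 0.6304

0.6304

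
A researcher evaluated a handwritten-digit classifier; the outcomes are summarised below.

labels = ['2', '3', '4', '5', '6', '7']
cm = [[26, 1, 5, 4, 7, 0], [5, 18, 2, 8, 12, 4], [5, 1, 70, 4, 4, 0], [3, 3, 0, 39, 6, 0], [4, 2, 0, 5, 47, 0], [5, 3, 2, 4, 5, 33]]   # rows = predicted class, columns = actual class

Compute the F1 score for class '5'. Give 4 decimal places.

0.6783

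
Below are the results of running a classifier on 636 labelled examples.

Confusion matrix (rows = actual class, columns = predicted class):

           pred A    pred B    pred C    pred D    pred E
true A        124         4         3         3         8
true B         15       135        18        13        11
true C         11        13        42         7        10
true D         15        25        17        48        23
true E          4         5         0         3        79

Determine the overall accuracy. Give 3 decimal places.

0.673

Accuracy = trace / total = (124+135+42+48+79=428) / 636 = 428/636 = 0.673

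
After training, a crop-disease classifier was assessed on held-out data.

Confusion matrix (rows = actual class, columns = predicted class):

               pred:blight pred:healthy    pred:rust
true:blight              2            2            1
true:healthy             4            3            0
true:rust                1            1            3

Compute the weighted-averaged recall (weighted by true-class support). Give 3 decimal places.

Per-class recall (TP/(TP+FN)):
  blight: TP=2, FN=2+1=3 → 2/5 = 0.4000
  healthy: TP=3, FN=4+0=4 → 3/7 = 0.4286
  rust: TP=3, FN=1+1=2 → 3/5 = 0.6000
Weighted-recall = Σ (supportᵢ/N)·recallᵢ with N=17: (5/17)·0.4000 + (7/17)·0.4286 + (5/17)·0.6000 = 0.471

0.471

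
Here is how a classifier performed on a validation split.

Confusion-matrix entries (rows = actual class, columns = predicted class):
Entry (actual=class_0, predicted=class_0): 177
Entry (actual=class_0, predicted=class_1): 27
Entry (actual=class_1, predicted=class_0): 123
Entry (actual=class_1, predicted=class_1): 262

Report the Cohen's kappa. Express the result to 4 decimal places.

Observed agreement pₒ = trace/N = 439/589 = 0.74533
Expected agreement pₑ = Σ (rowᵢ·colᵢ)/N² = (204·300 + 385·289)/589² = 0.49713
κ = (pₒ − pₑ)/(1 − pₑ) = (0.74533 − 0.49713)/(1 − 0.49713) = 0.4936

0.4936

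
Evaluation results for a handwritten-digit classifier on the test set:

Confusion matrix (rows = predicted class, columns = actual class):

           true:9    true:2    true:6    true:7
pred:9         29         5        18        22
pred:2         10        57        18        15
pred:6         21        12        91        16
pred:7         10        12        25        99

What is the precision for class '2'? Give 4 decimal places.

0.5700

precision = TP/(TP+FP).
2: TP=57, FP=10+18+15=43 → 57/100 = 0.57000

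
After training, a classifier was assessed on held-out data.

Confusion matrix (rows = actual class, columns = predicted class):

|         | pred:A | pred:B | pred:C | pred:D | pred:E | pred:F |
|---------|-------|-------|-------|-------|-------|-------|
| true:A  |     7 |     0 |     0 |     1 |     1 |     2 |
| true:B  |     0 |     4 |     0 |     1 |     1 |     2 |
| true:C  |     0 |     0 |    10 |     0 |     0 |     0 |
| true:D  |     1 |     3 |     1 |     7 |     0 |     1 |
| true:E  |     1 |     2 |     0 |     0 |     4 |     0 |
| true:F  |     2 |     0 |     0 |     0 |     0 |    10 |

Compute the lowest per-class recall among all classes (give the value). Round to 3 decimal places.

0.500

Per-class recall (TP/(TP+FN)):
  A: TP=7, FN=0+0+1+1+2=4 → 7/11 = 0.6364
  B: TP=4, FN=0+0+1+1+2=4 → 4/8 = 0.5000
  C: TP=10, FN=0+0+0+0+0=0 → 10/10 = 1.0000
  D: TP=7, FN=1+3+1+0+1=6 → 7/13 = 0.5385
  E: TP=4, FN=1+2+0+0+0=3 → 4/7 = 0.5714
  F: TP=10, FN=2+0+0+0+0=2 → 10/12 = 0.8333
Lowest is class 'B' with recall = 0.500.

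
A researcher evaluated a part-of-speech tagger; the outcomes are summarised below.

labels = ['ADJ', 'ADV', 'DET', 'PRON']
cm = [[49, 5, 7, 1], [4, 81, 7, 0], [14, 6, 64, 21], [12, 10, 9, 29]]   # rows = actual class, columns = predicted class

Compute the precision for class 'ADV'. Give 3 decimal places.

Treat 'ADV' as positive and all other classes as negative.
precision = TP/(TP+FP).
ADV: TP=81, FP=5+6+10=21 → 81/102 = 0.7941

0.794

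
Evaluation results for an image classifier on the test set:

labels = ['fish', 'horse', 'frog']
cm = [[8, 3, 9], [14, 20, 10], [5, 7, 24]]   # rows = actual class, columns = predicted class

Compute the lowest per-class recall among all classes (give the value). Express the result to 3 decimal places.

0.400

Per-class recall (TP/(TP+FN)):
  fish: TP=8, FN=3+9=12 → 8/20 = 0.4000
  horse: TP=20, FN=14+10=24 → 20/44 = 0.4545
  frog: TP=24, FN=5+7=12 → 24/36 = 0.6667
Lowest is class 'fish' with recall = 0.400.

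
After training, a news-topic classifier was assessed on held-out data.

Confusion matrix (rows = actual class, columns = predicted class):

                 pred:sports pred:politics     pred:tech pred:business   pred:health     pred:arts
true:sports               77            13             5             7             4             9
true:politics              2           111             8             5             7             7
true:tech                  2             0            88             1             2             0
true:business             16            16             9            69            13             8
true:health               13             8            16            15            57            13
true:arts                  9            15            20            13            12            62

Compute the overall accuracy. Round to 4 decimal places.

0.6339

Accuracy = trace / total = (77+111+88+69+57+62=464) / 732 = 464/732 = 0.6339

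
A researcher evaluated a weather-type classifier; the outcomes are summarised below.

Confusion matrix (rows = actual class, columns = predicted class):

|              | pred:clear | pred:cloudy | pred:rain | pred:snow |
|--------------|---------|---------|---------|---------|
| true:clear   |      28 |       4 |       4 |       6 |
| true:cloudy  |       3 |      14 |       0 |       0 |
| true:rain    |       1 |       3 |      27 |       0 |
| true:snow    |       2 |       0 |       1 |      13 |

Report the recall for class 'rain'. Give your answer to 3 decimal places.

0.871

recall = TP/(TP+FN).
rain: TP=27, FN=1+3+0=4 → 27/31 = 0.8710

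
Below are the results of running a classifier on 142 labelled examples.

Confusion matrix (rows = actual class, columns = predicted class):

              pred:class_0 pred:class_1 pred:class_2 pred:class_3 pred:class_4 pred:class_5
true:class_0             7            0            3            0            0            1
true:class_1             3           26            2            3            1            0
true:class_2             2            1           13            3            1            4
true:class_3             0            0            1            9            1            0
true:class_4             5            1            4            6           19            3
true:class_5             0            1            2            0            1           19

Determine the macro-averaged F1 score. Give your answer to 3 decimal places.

Per-class F1 score (2·TP/(2·TP+FP+FN)):
  class_0: TP=7, FP=3+2+0+5+0=10, FN=0+3+0+0+1=4 → 14/28 = 0.5000
  class_1: TP=26, FP=0+1+0+1+1=3, FN=3+2+3+1+0=9 → 52/64 = 0.8125
  class_2: TP=13, FP=3+2+1+4+2=12, FN=2+1+3+1+4=11 → 26/49 = 0.5306
  class_3: TP=9, FP=0+3+3+6+0=12, FN=0+0+1+1+0=2 → 18/32 = 0.5625
  class_4: TP=19, FP=0+1+1+1+1=4, FN=5+1+4+6+3=19 → 38/61 = 0.6230
  class_5: TP=19, FP=1+0+4+0+3=8, FN=0+1+2+0+1=4 → 38/50 = 0.7600
Macro-F1 score = mean = (0.5000 + 0.8125 + 0.5306 + 0.5625 + 0.6230 + 0.7600) / 6 = 0.631

0.631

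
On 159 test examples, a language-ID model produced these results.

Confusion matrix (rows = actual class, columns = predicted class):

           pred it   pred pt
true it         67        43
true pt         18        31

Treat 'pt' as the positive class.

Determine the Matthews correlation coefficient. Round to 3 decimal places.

0.224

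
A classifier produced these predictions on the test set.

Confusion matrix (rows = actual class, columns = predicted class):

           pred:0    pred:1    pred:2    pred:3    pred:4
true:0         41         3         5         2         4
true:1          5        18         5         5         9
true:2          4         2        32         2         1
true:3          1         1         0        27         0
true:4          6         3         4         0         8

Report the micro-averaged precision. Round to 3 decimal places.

0.670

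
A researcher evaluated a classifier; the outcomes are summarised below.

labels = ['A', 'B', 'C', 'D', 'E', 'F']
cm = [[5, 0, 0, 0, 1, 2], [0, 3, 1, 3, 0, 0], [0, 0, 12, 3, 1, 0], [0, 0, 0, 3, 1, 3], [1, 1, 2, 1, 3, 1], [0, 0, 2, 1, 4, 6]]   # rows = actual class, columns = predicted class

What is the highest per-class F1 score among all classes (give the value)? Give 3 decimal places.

Per-class F1 score (2·TP/(2·TP+FP+FN)):
  A: TP=5, FP=0+0+0+1+0=1, FN=0+0+0+1+2=3 → 10/14 = 0.7143
  B: TP=3, FP=0+0+0+1+0=1, FN=0+1+3+0+0=4 → 6/11 = 0.5455
  C: TP=12, FP=0+1+0+2+2=5, FN=0+0+3+1+0=4 → 24/33 = 0.7273
  D: TP=3, FP=0+3+3+1+1=8, FN=0+0+0+1+3=4 → 6/18 = 0.3333
  E: TP=3, FP=1+0+1+1+4=7, FN=1+1+2+1+1=6 → 6/19 = 0.3158
  F: TP=6, FP=2+0+0+3+1=6, FN=0+0+2+1+4=7 → 12/25 = 0.4800
Highest is class 'C' with F1 score = 0.727.

0.727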